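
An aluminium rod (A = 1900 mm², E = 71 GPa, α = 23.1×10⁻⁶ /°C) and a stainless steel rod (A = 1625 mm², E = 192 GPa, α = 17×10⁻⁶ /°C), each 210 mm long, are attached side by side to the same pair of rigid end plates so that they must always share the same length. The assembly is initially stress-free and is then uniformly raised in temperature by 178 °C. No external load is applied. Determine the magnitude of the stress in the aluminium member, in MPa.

σ ≈ 53.8 MPa (compressive)

Both members must finish at the same length. With the larger α, the aluminium tends to over-expand; the plates restrain it, putting the aluminium in compression and the stainless steel in tension. With no external load the two internal forces are equal and opposite, magnitude P.
Equating the net (thermal + elastic) strains gives |α₁ − α₂|·ΔT = P·[1/(A₁E₁) + 1/(A₂E₂)].
|α₁ − α₂|·ΔT = 6.1×10⁻⁶ × 178 = 0.001086.
1/(A₁E₁) + 1/(A₂E₂) = 1/(1900×71×10³) + 1/(1625×192×10³) = 1.062×10⁻⁸ N⁻¹.
P = 0.001086 / 1.062×10⁻⁸ = 102300 N = 102.3 kN.
σ_{aluminium} = P/A₁ = 102300/1900 = 53.82 MPa, compressive.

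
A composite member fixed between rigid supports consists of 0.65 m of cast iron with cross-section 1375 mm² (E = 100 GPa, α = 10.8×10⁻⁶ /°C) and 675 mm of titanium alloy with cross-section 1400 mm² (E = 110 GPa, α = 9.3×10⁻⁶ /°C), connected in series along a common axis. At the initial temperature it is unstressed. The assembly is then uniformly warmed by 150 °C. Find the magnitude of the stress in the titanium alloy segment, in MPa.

Free thermal expansion of the whole bar: Σ αᵢΔT Lᵢ = 10.8×10⁻⁶×150×650 + 9.3×10⁻⁶×150×675 = 1.995 mm.
The walls prevent any net length change, so an axial force P (same in every segment) develops. Compatibility: P · Σ Lᵢ/(AᵢEᵢ) = δ_free.
The series flexibility is Σ Lᵢ/(AᵢEᵢ) = 650/(1375×100×10³) + 675/(1400×110×10³) = 9.11×10⁻⁶ mm/N.
P = 1.995 / 9.11×10⁻⁶ = 218900 N = 218.9 kN, compressive.
σ_{titanium alloy} = P / A = 218900 / 1400 = 156.4 MPa.

σ ≈ 156 MPa (compressive)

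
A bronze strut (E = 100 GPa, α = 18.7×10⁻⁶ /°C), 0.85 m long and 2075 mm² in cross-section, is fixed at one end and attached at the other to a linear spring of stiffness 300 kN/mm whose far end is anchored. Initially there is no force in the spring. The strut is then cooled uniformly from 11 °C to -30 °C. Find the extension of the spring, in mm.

δ ≈ 0.292 mm

The unrestrained thermal change is αΔT L = 18.7×10⁻⁶ × 41 × 850 = 0.6517 mm.
With a force P in the spring, the elastic change of the strut is PL/(AE) and that of the spring is P/k; compatibility requires their sum to equal δ_free.
P [ L/(AE) + 1/k ] = δ_free → P [ 850/(2075×100×10³) + 1/(300×10³) ] = 0.6517.
P = 0.6517 / 7.43×10⁻⁶ = 87710 N.
Spring extension = P/k = 87710/(300×10³) = 0.2924 mm.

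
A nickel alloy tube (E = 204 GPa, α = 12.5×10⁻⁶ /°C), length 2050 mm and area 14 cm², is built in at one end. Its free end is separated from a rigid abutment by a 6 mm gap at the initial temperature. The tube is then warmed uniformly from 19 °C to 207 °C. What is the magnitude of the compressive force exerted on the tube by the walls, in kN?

P ≈ 0 kN

Unrestrained expansion: δ_free = αΔT L = 12.5×10⁻⁶ × 188 × 2050 = 4.817 mm.
Since δ_free = 4.82 mm is less than the 6 mm gap, the tube never touches the wall. No axial force develops.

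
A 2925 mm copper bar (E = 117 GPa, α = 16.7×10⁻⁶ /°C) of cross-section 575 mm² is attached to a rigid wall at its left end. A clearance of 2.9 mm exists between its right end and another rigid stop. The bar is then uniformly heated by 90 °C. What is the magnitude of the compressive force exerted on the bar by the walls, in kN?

If the wall were absent the bar would grow by αΔT L = 16.7×10⁻⁶ × 90 × 2925 = 4.396 mm.
After closing the 2.9 mm clearance, 4.396 − 2.9 = 1.496 mm of expansion remains to be suppressed by the wall.
So σ = E(δ_free − g)/L = 117×10³ × 1.496/2925 = 59.85 MPa.
Force on the wall = σA = 59.85 × 575 mm² = 34.41 kN.

P ≈ 34.4 kN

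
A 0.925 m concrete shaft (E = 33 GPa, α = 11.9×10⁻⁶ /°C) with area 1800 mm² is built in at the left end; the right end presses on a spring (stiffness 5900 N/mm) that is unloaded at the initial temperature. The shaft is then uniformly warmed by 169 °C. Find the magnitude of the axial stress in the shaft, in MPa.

Free thermal expansion: δ_free = αΔT L = 11.9×10⁻⁶ × 169 × 925 = 1.86 mm.
Let P be the compressive force at the spring. The shaft shortens elastically by PL/(AE) and the spring compresses by P/k; together these equal δ_free.
So P = δ_free / [L/(AE) + 1/k] = 1.86 / [ 925/(1800×33×10³) + 1/(5900) ].
P = 1.86 / 0.0001851 = 10050 N.
σ = P/A = 10050/1800 = 5.584 MPa.

σ ≈ 5.58 MPa (compressive)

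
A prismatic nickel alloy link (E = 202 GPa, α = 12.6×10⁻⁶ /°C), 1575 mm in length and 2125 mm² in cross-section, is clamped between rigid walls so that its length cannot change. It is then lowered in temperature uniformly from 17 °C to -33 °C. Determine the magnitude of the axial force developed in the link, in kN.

With zero net strain, σ = E·αΔT = 202 GPa × 12.6×10⁻⁶ × 50 = 127.3 MPa.
Axial force P = σA = 127.3 × 2125 = 270400 N = 270.4 kN, tensile.

P ≈ 270 kN (tensile)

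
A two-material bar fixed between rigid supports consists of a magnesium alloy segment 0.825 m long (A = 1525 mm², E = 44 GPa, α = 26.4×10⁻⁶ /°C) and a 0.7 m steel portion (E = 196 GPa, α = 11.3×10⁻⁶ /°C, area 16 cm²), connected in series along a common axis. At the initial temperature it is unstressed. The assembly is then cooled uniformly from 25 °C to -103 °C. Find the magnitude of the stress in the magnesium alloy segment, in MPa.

If the supports were absent, the total length change would be Σ αᵢΔT Lᵢ = 26.4×10⁻⁶×128×825 + 11.3×10⁻⁶×128×700 = 3.8 mm.
The rigid supports impose zero overall length change; the single axial force P common to all segments must satisfy P Σ Lᵢ/(AᵢEᵢ) = δ_free.
Σ Lᵢ/(AᵢEᵢ) = 825/(1525×44×10³) + 700/(1600×196×10³) = 1.453×10⁻⁵ mm/N.
P = 3.8 / 1.453×10⁻⁵ = 261600 N = 261.6 kN, tensile.
σ_{magnesium alloy} = P / A = 261600 / 1525 = 171.5 MPa.

σ ≈ 172 MPa (tensile)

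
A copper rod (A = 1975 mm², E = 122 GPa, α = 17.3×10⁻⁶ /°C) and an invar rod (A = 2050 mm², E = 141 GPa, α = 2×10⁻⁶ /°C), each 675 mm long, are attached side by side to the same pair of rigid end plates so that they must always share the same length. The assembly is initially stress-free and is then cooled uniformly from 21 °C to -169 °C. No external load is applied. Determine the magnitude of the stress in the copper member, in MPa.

σ ≈ 193 MPa (tensile)

Both members must finish at the same length. With the larger α, the copper tends to over-contract; the plates restrain it, putting the copper in tension and the invar in compression. With no external load the two internal forces are equal and opposite, magnitude P.
Compatibility of the two members (thermal + elastic change equal): (α₁ − α₂)ΔT = P·[1/(A₁E₁) + 1/(A₂E₂)].
|α₁ − α₂|·ΔT = 15.3×10⁻⁶ × 190 = 0.002907.
1/(A₁E₁) + 1/(A₂E₂) = 1/(1975×122×10³) + 1/(2050×141×10³) = 7.61×10⁻⁹ N⁻¹.
P = 0.002907 / 7.61×10⁻⁹ = 382000 N = 382 kN.
σ_{copper} = P/A₁ = 382000/1975 = 193.4 MPa, tensile.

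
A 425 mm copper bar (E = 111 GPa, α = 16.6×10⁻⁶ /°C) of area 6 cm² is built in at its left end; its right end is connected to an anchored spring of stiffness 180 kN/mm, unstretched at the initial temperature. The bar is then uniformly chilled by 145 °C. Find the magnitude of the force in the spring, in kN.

P ≈ 85.7 kN

Free thermal contraction: δ_free = αΔT L = 16.6×10⁻⁶ × 145 × 425 = 1.023 mm.
Let P be the tensile force in the spring. The bar extends elastically by PL/(AE) and the spring stretches by P/k; together these equal δ_free.
So P = δ_free / [L/(AE) + 1/k] = 1.023 / [ 425/(600×111×10³) + 1/(180×10³) ].
P = 1.023 / 1.194×10⁻⁵ = 85700 N.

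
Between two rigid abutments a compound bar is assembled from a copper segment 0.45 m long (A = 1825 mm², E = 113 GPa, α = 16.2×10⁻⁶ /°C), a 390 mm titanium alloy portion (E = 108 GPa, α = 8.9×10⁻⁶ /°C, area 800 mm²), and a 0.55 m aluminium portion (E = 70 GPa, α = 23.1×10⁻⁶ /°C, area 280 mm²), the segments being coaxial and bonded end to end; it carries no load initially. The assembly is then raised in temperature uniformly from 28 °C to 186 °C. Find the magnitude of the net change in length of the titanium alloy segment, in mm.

With the walls removed the bar would change length by δ_free = Σ αᵢΔT Lᵢ = 16.2×10⁻⁶×158×450 + 8.9×10⁻⁶×158×390 + 23.1×10⁻⁶×158×550 = 3.708 mm.
The walls prevent any net length change, so an axial force P (same in every segment) develops. Compatibility: P · Σ Lᵢ/(AᵢEᵢ) = δ_free.
The series flexibility is Σ Lᵢ/(AᵢEᵢ) = 450/(1825×113×10³) + 390/(800×108×10³) + 550/(280×70×10³) = 3.476×10⁻⁵ mm/N.
So P = 3.708 / 3.476×10⁻⁵ = 106.7 kN, compressive.
For the titanium alloy segment, free thermal change = 8.9×10⁻⁶×158×390 = 0.5484 mm and elastic change from P = 106700×390/(800×108×10³) = 0.4815 mm; these oppose, so the net change is 0.0669 mm (segment lengthens).

|ΔL| ≈ 0.0669 mm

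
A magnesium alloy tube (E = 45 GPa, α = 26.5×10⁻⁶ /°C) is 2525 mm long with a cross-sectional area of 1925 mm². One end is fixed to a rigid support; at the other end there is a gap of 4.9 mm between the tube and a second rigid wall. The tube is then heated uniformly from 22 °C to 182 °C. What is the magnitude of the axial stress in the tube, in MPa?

Unrestrained expansion: δ_free = αΔT L = 26.5×10⁻⁶ × 160 × 2525 = 10.71 mm.
The gap closes (δ_free > 4.9 mm) and the wall then resists a further 10.71 − 4.9 = 5.806 mm of expansion.
That suppressed elongation corresponds to σ = E·Δ/L = 45×10³ × 5.806/2525 = 103.5 MPa.

σ ≈ 103 MPa (compressive)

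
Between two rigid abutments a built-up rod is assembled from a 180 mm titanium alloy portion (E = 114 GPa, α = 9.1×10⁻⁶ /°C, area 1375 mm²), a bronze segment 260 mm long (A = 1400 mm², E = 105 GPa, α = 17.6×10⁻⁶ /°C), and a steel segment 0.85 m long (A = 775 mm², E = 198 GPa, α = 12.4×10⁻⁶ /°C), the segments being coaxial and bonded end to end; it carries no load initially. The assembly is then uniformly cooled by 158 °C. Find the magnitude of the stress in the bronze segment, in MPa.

With the walls removed the bar would change length by δ_free = Σ αᵢΔT Lᵢ = 9.1×10⁻⁶×158×180 + 17.6×10⁻⁶×158×260 + 12.4×10⁻⁶×158×850 = 2.647 mm.
The walls prevent any net length change, so an axial force P (same in every segment) develops. Compatibility: P · Σ Lᵢ/(AᵢEᵢ) = δ_free.
Σ Lᵢ/(AᵢEᵢ) = 180/(1375×114×10³) + 260/(1400×105×10³) + 850/(775×198×10³) = 8.456×10⁻⁶ mm/N.
Hence P = δ_free / Σ(L/AE) = 2.647/8.456×10⁻⁶ = 313 kN (tensile).
σ_{bronze} = P / A = 313000 / 1400 = 223.6 MPa.

σ ≈ 224 MPa (tensile)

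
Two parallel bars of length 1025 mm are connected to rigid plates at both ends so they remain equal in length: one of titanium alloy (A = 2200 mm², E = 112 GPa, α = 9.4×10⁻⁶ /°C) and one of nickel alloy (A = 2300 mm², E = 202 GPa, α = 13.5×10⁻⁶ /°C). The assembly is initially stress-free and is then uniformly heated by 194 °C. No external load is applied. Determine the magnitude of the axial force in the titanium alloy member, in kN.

P ≈ 128 kN (tensile in the titanium alloy)

The nickel alloy has the larger α, so on heating it would change length more than the titanium alloy if both were free. The rigid plates force a common final length, so the nickel alloy is put into compression and the titanium alloy into tension, with equal and opposite forces P (no external load).
Equating the net (thermal + elastic) strains gives |α₁ − α₂|·ΔT = P·[1/(A₁E₁) + 1/(A₂E₂)].
|α₁ − α₂|·ΔT = 4.1×10⁻⁶ × 194 = 0.0007954.
1/(A₁E₁) + 1/(A₂E₂) = 1/(2200×112×10³) + 1/(2300×202×10³) = 6.211×10⁻⁹ N⁻¹.
P = 0.0007954 / 6.211×10⁻⁹ = 128100 N = 128.1 kN.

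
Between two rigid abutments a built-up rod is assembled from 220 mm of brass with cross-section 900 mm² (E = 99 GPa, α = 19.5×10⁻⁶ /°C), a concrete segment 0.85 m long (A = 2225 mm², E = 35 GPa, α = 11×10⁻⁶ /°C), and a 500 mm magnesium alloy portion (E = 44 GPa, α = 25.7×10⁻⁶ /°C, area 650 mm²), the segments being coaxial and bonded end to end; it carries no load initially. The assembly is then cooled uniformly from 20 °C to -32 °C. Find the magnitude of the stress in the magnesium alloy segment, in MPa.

Free thermal contraction of the whole bar: Σ αᵢΔT Lᵢ = 19.5×10⁻⁶×52×220 + 11×10⁻⁶×52×850 + 25.7×10⁻⁶×52×500 = 1.377 mm.
The rigid supports impose zero overall length change; the single axial force P common to all segments must satisfy P Σ Lᵢ/(AᵢEᵢ) = δ_free.
Σ Lᵢ/(AᵢEᵢ) = 220/(900×99×10³) + 850/(2225×35×10³) + 500/(650×44×10³) = 3.087×10⁻⁵ mm/N.
Hence P = δ_free / Σ(L/AE) = 1.377/3.087×10⁻⁵ = 44.63 kN (tensile).
σ_{magnesium alloy} = P / A = 44630 / 650 = 68.66 MPa.

σ ≈ 68.7 MPa (tensile)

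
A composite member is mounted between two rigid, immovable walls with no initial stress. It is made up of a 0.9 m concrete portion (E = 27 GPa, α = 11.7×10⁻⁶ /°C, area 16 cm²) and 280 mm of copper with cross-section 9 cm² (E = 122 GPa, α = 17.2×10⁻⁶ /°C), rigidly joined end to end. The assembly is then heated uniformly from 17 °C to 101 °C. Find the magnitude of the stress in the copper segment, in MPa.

σ ≈ 61.3 MPa (compressive)

Free thermal expansion of the whole bar: Σ αᵢΔT Lᵢ = 11.7×10⁻⁶×84×900 + 17.2×10⁻⁶×84×280 = 1.289 mm.
The walls prevent any net length change, so an axial force P (same in every segment) develops. Compatibility: P · Σ Lᵢ/(AᵢEᵢ) = δ_free.
Σ Lᵢ/(AᵢEᵢ) = 900/(1600×27×10³) + 280/(900×122×10³) = 2.338×10⁻⁵ mm/N.
So P = 1.289 / 2.338×10⁻⁵ = 55.13 kN, compressive.
σ_{copper} = P / A = 55130 / 900 = 61.25 MPa.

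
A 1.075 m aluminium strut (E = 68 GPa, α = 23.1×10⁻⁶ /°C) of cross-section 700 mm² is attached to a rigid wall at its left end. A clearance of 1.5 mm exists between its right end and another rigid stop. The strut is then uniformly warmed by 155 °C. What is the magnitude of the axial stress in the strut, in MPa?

σ ≈ 149 MPa (compressive)

Unrestrained expansion: δ_free = αΔT L = 23.1×10⁻⁶ × 155 × 1075 = 3.849 mm.
The gap closes (δ_free > 1.5 mm) and the wall then resists a further 3.849 − 1.5 = 2.349 mm of expansion.
So σ = E(δ_free − g)/L = 68×10³ × 2.349/1075 = 148.6 MPa.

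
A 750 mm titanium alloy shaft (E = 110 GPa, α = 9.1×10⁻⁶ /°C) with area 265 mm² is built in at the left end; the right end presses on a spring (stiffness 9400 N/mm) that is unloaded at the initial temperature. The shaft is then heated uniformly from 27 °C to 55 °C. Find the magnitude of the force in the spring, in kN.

P ≈ 1.45 kN

The unrestrained thermal change is αΔT L = 9.1×10⁻⁶ × 28 × 750 = 0.1911 mm.
Let P be the compressive force at the spring. The shaft shortens elastically by PL/(AE) and the spring compresses by P/k; together these equal δ_free.
So P = δ_free / [L/(AE) + 1/k] = 0.1911 / [ 750/(265×110×10³) + 1/(9400) ].
P = 0.1911 / 0.0001321 = 1447 N.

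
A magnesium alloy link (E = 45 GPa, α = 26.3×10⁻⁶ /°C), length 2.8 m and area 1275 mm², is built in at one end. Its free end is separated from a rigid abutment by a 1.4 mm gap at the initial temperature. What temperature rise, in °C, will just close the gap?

The gap closes when αΔT L = 1.4 mm, since the link is still unstressed at that instant.
ΔT = 1.4 / (26.3×10⁻⁶ × 2800) = 19.01 °C.

ΔT ≈ 19 °C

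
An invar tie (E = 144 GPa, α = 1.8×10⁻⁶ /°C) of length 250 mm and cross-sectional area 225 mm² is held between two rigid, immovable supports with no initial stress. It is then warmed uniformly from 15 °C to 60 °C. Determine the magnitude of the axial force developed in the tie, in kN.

P ≈ 2.62 kN (compressive)

Full restraint means ε = 0, so the stress is σ = EαΔT = 144×10³ × 1.8×10⁻⁶ × 45 = 11.66 MPa.
Axial force P = σA = 11.66 × 225 = 2624 N = 2.624 kN, compressive.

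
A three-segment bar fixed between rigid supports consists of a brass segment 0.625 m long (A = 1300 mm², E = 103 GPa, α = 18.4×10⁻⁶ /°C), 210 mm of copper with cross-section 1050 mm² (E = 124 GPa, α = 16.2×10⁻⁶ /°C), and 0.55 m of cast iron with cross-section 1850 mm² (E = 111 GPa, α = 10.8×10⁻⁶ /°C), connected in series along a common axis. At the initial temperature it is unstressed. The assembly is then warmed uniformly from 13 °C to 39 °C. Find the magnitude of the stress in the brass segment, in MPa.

σ ≈ 46.5 MPa (compressive)

Free thermal expansion of the whole bar: Σ αᵢΔT Lᵢ = 18.4×10⁻⁶×26×625 + 16.2×10⁻⁶×26×210 + 10.8×10⁻⁶×26×550 = 0.5419 mm.
Since the ends are fixed, an axial force P builds up, equal in every segment, with P · Σ Lᵢ/(AᵢEᵢ) = δ_free.
Σ Lᵢ/(AᵢEᵢ) = 625/(1300×103×10³) + 210/(1050×124×10³) + 550/(1850×111×10³) = 8.959×10⁻⁶ mm/N.
Hence P = δ_free / Σ(L/AE) = 0.5419/8.959×10⁻⁶ = 60.49 kN (compressive).
σ_{brass} = P / A = 60490 / 1300 = 46.53 MPa.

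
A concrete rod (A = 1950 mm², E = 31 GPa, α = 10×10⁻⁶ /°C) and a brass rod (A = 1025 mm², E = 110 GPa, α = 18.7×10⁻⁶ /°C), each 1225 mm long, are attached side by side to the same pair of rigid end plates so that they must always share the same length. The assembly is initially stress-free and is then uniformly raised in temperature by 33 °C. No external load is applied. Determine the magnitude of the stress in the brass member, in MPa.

Equilibrium of a rigid end plate with no external load gives equal and opposite internal forces ±P in the two members. Since α_{brass} > α_{concrete}, heating drives the brass into compression and the concrete into tension.
Setting the final lengths equal and cancelling L: (α₁ − α₂)ΔT = P/(A₁E₁) + P/(A₂E₂).
|α₁ − α₂|·ΔT = 8.7×10⁻⁶ × 33 = 0.0002871.
1/(A₁E₁) + 1/(A₂E₂) = 1/(1950×31×10³) + 1/(1025×110×10³) = 2.541×10⁻⁸ N⁻¹.
P = 0.0002871 / 2.541×10⁻⁸ = 11300 N = 11.3 kN.
σ_{brass} = P/A₂ = 11300/1025 = 11.02 MPa, compressive.

σ ≈ 11 MPa (compressive)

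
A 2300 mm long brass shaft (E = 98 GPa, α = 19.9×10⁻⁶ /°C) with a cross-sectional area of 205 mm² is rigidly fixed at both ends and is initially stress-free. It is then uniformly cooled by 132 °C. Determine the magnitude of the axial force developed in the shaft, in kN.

The ends cannot move, so σ = EαΔT = 98×10³ × 19.9×10⁻⁶ × 132 = 257.4 MPa.
Then P = σA = 257.4 × 205 mm² = 52.77 kN, tensile.

P ≈ 52.8 kN (tensile)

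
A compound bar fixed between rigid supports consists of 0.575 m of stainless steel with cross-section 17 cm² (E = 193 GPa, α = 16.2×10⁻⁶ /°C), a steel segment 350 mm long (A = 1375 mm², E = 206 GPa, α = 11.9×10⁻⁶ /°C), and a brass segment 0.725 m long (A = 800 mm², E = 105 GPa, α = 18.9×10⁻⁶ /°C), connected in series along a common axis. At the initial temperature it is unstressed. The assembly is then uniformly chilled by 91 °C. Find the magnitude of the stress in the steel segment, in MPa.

With the walls removed the bar would change length by δ_free = Σ αᵢΔT Lᵢ = 16.2×10⁻⁶×91×575 + 11.9×10⁻⁶×91×350 + 18.9×10⁻⁶×91×725 = 2.474 mm.
The walls prevent any net length change, so an axial force P (same in every segment) develops. Compatibility: P · Σ Lᵢ/(AᵢEᵢ) = δ_free.
The series flexibility is Σ Lᵢ/(AᵢEᵢ) = 575/(1700×193×10³) + 350/(1375×206×10³) + 725/(800×105×10³) = 1.162×10⁻⁵ mm/N.
Hence P = δ_free / Σ(L/AE) = 2.474/1.162×10⁻⁵ = 212.9 kN (tensile).
σ_{steel} = P / A = 212900 / 1375 = 154.8 MPa.

σ ≈ 155 MPa (tensile)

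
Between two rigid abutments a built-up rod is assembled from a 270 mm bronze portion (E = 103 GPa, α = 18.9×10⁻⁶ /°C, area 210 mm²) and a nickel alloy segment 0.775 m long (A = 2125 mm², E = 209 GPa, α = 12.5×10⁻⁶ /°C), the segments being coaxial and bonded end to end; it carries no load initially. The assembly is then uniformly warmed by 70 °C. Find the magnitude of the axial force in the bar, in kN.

Free thermal expansion of the whole bar: Σ αᵢΔT Lᵢ = 18.9×10⁻⁶×70×270 + 12.5×10⁻⁶×70×775 = 1.035 mm.
Since the ends are fixed, an axial force P builds up, equal in every segment, with P · Σ Lᵢ/(AᵢEᵢ) = δ_free.
The series flexibility is Σ Lᵢ/(AᵢEᵢ) = 270/(210×103×10³) + 775/(2125×209×10³) = 1.423×10⁻⁵ mm/N.
P = 1.035 / 1.423×10⁻⁵ = 72770 N = 72.77 kN, compressive.

P ≈ 72.8 kN (compressive)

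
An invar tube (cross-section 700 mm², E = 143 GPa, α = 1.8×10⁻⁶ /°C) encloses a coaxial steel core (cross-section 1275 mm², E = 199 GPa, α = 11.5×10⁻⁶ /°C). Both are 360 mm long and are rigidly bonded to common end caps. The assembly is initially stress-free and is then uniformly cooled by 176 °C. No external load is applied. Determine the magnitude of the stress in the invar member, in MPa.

Both members must finish at the same length. With the larger α, the steel tends to over-contract; the plates restrain it, putting the steel in tension and the invar in compression. With no external load the two internal forces are equal and opposite, magnitude P.
Compatibility of the two members (thermal + elastic change equal): (α₁ − α₂)ΔT = P·[1/(A₁E₁) + 1/(A₂E₂)].
|α₁ − α₂|·ΔT = 9.7×10⁻⁶ × 176 = 0.001707.
1/(A₁E₁) + 1/(A₂E₂) = 1/(700×143×10³) + 1/(1275×199×10³) = 1.393×10⁻⁸ N⁻¹.
So P = 0.001707 / 1.393×10⁻⁸ = 122.5 kN.
σ_{invar} = P/A₁ = 122500/700 = 175.1 MPa, compressive.

σ ≈ 175 MPa (compressive)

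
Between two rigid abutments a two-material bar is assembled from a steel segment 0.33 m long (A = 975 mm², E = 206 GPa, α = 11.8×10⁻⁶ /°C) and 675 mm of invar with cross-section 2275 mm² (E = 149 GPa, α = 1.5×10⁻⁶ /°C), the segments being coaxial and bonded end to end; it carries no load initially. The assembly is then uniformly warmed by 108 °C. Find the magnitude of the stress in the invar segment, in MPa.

σ ≈ 64.1 MPa (compressive)

If the supports were absent, the total length change would be Σ αᵢΔT Lᵢ = 11.8×10⁻⁶×108×330 + 1.5×10⁻⁶×108×675 = 0.5299 mm.
The rigid supports impose zero overall length change; the single axial force P common to all segments must satisfy P Σ Lᵢ/(AᵢEᵢ) = δ_free.
Σ Lᵢ/(AᵢEᵢ) = 330/(975×206×10³) + 675/(2275×149×10³) = 3.634×10⁻⁶ mm/N.
P = 0.5299 / 3.634×10⁻⁶ = 145800 N = 145.8 kN, compressive.
σ_{invar} = P / A = 145800 / 2275 = 64.09 MPa.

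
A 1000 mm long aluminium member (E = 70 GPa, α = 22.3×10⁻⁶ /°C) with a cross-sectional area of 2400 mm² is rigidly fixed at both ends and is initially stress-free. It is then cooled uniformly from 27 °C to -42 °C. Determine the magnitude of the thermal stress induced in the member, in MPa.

With length fixed, the mechanical strain must cancel the thermal strain αΔT = 22.3×10⁻⁶ × 69 = 1538.7×10⁻⁶.
Hence σ = E·αΔT = 70×10³ × 1538.7×10⁻⁶ = 107.7 MPa, tensile.

σ ≈ 108 MPa (tensile)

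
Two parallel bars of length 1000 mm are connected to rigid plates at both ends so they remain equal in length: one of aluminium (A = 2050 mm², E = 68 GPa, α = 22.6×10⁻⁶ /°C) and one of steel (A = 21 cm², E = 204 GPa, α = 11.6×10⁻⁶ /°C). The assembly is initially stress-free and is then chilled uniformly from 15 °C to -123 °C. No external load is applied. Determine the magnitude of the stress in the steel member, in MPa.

σ ≈ 76 MPa (compressive)

Both members must finish at the same length. With the larger α, the aluminium tends to over-contract; the plates restrain it, putting the aluminium in tension and the steel in compression. With no external load the two internal forces are equal and opposite, magnitude P.
Compatibility of the two members (thermal + elastic change equal): (α₁ − α₂)ΔT = P·[1/(A₁E₁) + 1/(A₂E₂)].
|α₁ − α₂|·ΔT = 11×10⁻⁶ × 138 = 0.001518.
1/(A₁E₁) + 1/(A₂E₂) = 1/(2050×68×10³) + 1/(2100×204×10³) = 9.508×10⁻⁹ N⁻¹.
P = 0.001518 / 9.508×10⁻⁹ = 159700 N = 159.7 kN.
σ_{steel} = P/A₂ = 159700/2100 = 76.03 MPa, compressive.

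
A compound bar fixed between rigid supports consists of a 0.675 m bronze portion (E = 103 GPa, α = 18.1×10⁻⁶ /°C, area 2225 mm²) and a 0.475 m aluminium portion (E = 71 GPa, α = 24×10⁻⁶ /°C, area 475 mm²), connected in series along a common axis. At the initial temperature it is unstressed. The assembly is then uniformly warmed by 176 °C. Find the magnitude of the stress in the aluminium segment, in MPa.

With the walls removed the bar would change length by δ_free = Σ αᵢΔT Lᵢ = 18.1×10⁻⁶×176×675 + 24×10⁻⁶×176×475 = 4.157 mm.
The rigid supports impose zero overall length change; the single axial force P common to all segments must satisfy P Σ Lᵢ/(AᵢEᵢ) = δ_free.
Σ Lᵢ/(AᵢEᵢ) = 675/(2225×103×10³) + 475/(475×71×10³) = 1.703×10⁻⁵ mm/N.
Hence P = δ_free / Σ(L/AE) = 4.157/1.703×10⁻⁵ = 244.1 kN (compressive).
σ_{aluminium} = P / A = 244100 / 475 = 513.9 MPa.

σ ≈ 514 MPa (compressive)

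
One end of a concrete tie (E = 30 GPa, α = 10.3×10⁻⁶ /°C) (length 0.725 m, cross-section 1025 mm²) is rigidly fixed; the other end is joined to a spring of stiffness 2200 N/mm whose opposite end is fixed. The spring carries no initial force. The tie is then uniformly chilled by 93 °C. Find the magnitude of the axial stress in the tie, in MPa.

σ ≈ 1.42 MPa (tensile)

If the spring were absent the tie would shorten by αΔT L = 10.3×10⁻⁶ × 93 × 725 = 0.6945 mm.
With a force P in the spring, the elastic change of the tie is PL/(AE) and that of the spring is P/k; compatibility requires their sum to equal δ_free.
So P = δ_free / [L/(AE) + 1/k] = 0.6945 / [ 725/(1025×30×10³) + 1/(2200) ].
P = 0.6945 / 0.0004781 = 1453 N.
σ = P/A = 1453/1025 = 1.417 MPa.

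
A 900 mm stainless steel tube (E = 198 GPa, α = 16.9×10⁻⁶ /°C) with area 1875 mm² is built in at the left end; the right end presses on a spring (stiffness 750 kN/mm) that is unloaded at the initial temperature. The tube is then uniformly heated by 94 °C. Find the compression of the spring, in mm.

δ ≈ 0.507 mm

The unrestrained thermal change is αΔT L = 16.9×10⁻⁶ × 94 × 900 = 1.43 mm.
Let P be the compressive force at the spring. The tube shortens elastically by PL/(AE) and the spring compresses by P/k; together these equal δ_free.
So P = δ_free / [L/(AE) + 1/k] = 1.43 / [ 900/(1875×198×10³) + 1/(750×10³) ].
P = 1.43 / 3.758×10⁻⁶ = 380500 N.
Spring compression = P/k = 380500/(750×10³) = 0.5073 mm.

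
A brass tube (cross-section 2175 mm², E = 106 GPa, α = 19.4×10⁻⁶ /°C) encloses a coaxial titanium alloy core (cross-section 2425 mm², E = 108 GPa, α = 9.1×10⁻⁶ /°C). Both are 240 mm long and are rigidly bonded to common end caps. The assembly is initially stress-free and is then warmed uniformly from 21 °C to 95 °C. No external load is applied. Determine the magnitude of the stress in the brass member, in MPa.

σ ≈ 43 MPa (compressive)

The brass has the larger α, so on heating it would change length more than the titanium alloy if both were free. The rigid plates force a common final length, so the brass is put into compression and the titanium alloy into tension, with equal and opposite forces P (no external load).
Equating the net (thermal + elastic) strains gives |α₁ − α₂|·ΔT = P·[1/(A₁E₁) + 1/(A₂E₂)].
|α₁ − α₂|·ΔT = 10.3×10⁻⁶ × 74 = 0.0007622.
1/(A₁E₁) + 1/(A₂E₂) = 1/(2175×106×10³) + 1/(2425×108×10³) = 8.156×10⁻⁹ N⁻¹.
P = 0.0007622 / 8.156×10⁻⁹ = 93460 N = 93.46 kN.
σ_{brass} = P/A₁ = 93460/2175 = 42.97 MPa, compressive.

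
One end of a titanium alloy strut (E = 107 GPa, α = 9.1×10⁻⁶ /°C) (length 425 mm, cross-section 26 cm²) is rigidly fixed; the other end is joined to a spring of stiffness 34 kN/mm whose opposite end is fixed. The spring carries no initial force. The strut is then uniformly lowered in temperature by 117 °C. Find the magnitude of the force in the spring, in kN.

P ≈ 14.6 kN

If the spring were absent the strut would shorten by αΔT L = 9.1×10⁻⁶ × 117 × 425 = 0.4525 mm.
With a force P in the spring, the elastic change of the strut is PL/(AE) and that of the spring is P/k; compatibility requires their sum to equal δ_free.
P [ L/(AE) + 1/k ] = δ_free → P [ 425/(2600×107×10³) + 1/(34×10³) ] = 0.4525.
P = 0.4525 / 3.094×10⁻⁵ = 14630 N.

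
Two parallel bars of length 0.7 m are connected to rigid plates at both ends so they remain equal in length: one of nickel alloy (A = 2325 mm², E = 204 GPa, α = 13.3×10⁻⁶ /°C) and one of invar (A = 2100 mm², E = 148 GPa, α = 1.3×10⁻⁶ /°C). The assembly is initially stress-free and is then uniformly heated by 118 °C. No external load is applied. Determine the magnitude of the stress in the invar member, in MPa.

Both members must finish at the same length. With the larger α, the nickel alloy tends to over-expand; the plates restrain it, putting the nickel alloy in compression and the invar in tension. With no external load the two internal forces are equal and opposite, magnitude P.
Setting the final lengths equal and cancelling L: (α₁ − α₂)ΔT = P/(A₁E₁) + P/(A₂E₂).
|α₁ − α₂|·ΔT = 12×10⁻⁶ × 118 = 0.001416.
1/(A₁E₁) + 1/(A₂E₂) = 1/(2325×204×10³) + 1/(2100×148×10³) = 5.326×10⁻⁹ N⁻¹.
P = 0.001416 / 5.326×10⁻⁹ = 265900 N = 265.9 kN.
σ_{invar} = P/A₂ = 265900/2100 = 126.6 MPa, tensile.

σ ≈ 127 MPa (tensile)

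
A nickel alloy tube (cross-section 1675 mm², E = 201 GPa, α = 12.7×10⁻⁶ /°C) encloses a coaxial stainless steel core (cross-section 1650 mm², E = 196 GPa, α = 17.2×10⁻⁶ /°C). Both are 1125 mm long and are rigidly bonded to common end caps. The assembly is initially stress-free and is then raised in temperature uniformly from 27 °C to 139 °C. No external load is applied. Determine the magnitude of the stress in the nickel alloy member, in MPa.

Both members must finish at the same length. With the larger α, the stainless steel tends to over-expand; the plates restrain it, putting the stainless steel in compression and the nickel alloy in tension. With no external load the two internal forces are equal and opposite, magnitude P.
Compatibility of the two members (thermal + elastic change equal): (α₁ − α₂)ΔT = P·[1/(A₁E₁) + 1/(A₂E₂)].
|α₁ − α₂|·ΔT = 4.5×10⁻⁶ × 112 = 0.000504.
1/(A₁E₁) + 1/(A₂E₂) = 1/(1675×201×10³) + 1/(1650×196×10³) = 6.062×10⁻⁹ N⁻¹.
P = 0.000504 / 6.062×10⁻⁹ = 83140 N = 83.14 kN.
σ_{nickel alloy} = P/A₁ = 83140/1675 = 49.63 MPa, tensile.

σ ≈ 49.6 MPa (tensile)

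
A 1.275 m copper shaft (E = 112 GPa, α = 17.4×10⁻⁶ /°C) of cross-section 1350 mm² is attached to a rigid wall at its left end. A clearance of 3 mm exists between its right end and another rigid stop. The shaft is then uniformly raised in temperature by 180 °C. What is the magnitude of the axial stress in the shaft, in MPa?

σ ≈ 87.3 MPa (compressive)

Free thermal elongation = αΔT L = 17.4×10⁻⁶ × 180 × 1275 = 3.993 mm.
The gap closes (δ_free > 3 mm) and the wall then resists a further 3.993 − 3 = 0.9933 mm of expansion.
That suppressed elongation corresponds to σ = E·Δ/L = 112×10³ × 0.9933/1275 = 87.25 MPa.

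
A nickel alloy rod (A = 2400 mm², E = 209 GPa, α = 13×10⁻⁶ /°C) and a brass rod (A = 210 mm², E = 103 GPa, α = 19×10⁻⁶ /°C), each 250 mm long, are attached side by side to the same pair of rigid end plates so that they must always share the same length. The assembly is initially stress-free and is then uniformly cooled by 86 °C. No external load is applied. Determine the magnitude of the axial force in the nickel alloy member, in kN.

Equilibrium of a rigid end plate with no external load gives equal and opposite internal forces ±P in the two members. Since α_{brass} > α_{nickel alloy}, cooling drives the brass into tension and the nickel alloy into compression.
Setting the final lengths equal and cancelling L: (α₁ − α₂)ΔT = P/(A₁E₁) + P/(A₂E₂).
|α₁ − α₂|·ΔT = 6×10⁻⁶ × 86 = 0.000516.
1/(A₁E₁) + 1/(A₂E₂) = 1/(2400×209×10³) + 1/(210×103×10³) = 4.823×10⁻⁸ N⁻¹.
So P = 0.000516 / 4.823×10⁻⁸ = 10.7 kN.

P ≈ 10.7 kN (compressive in the nickel alloy)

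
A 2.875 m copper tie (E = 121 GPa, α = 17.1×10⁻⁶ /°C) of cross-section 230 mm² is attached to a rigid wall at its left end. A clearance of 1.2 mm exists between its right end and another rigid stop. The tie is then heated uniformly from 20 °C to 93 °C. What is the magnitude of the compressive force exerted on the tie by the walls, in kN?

P ≈ 23.1 kN

Unrestrained expansion: δ_free = αΔT L = 17.1×10⁻⁶ × 73 × 2875 = 3.589 mm.
This exceeds the 1.2 mm gap, so the wall pushes back. The portion of expansion that must be recovered elastically is δ_free − gap = 3.589 − 1.2 = 2.389 mm.
That suppressed elongation corresponds to σ = E·Δ/L = 121×10³ × 2.389/2875 = 100.5 MPa.
Force on the wall = σA = 100.5 × 230 mm² = 23.12 kN.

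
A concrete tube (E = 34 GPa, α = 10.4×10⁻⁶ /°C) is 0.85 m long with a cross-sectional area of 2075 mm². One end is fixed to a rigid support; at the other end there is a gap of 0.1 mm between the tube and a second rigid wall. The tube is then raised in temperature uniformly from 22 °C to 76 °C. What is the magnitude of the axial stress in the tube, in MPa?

Unrestrained expansion: δ_free = αΔT L = 10.4×10⁻⁶ × 54 × 850 = 0.4774 mm.
The gap closes (δ_free > 0.1 mm) and the wall then resists a further 0.4774 − 0.1 = 0.3774 mm of expansion.
Compatibility: PL/(AE) = 0.3774 mm, so σ = P/A = E × (0.3774/850) = 15.09 MPa.

σ ≈ 15.1 MPa (compressive)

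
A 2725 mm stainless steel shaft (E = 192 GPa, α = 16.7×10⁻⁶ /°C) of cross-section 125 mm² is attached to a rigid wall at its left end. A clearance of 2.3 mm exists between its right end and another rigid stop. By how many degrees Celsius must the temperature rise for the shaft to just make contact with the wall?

ΔT ≈ 50.5 °C

Contact occurs when the free expansion equals the gap: αΔT L = 2.3 mm.
So ΔT = g/(αL) = 2.3/(16.7×10⁻⁶ × 2725) = 50.54 °C.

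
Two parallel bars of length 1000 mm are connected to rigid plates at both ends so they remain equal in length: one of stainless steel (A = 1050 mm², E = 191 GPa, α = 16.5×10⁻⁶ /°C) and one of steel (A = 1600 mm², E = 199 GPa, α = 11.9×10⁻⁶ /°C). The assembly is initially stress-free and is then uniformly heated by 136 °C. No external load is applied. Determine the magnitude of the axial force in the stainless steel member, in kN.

Equilibrium of a rigid end plate with no external load gives equal and opposite internal forces ±P in the two members. Since α_{stainless steel} > α_{steel}, heating drives the stainless steel into compression and the steel into tension.
Compatibility of the two members (thermal + elastic change equal): (α₁ − α₂)ΔT = P·[1/(A₁E₁) + 1/(A₂E₂)].
|α₁ − α₂|·ΔT = 4.6×10⁻⁶ × 136 = 0.0006256.
1/(A₁E₁) + 1/(A₂E₂) = 1/(1050×191×10³) + 1/(1600×199×10³) = 8.127×10⁻⁹ N⁻¹.
So P = 0.0006256 / 8.127×10⁻⁹ = 76.98 kN.

P ≈ 77 kN (compressive in the stainless steel)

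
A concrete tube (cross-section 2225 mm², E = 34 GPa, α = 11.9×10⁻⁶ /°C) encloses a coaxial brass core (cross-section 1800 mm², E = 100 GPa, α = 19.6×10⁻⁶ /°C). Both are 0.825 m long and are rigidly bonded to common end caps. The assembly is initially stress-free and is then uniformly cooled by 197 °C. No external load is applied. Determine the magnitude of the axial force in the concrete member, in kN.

P ≈ 80.8 kN (compressive in the concrete)

Equilibrium of a rigid end plate with no external load gives equal and opposite internal forces ±P in the two members. Since α_{brass} > α_{concrete}, cooling drives the brass into tension and the concrete into compression.
Setting the final lengths equal and cancelling L: (α₁ − α₂)ΔT = P/(A₁E₁) + P/(A₂E₂).
|α₁ − α₂|·ΔT = 7.7×10⁻⁶ × 197 = 0.001517.
1/(A₁E₁) + 1/(A₂E₂) = 1/(2225×34×10³) + 1/(1800×100×10³) = 1.877×10⁻⁸ N⁻¹.
P = 0.001517 / 1.877×10⁻⁸ = 80800 N = 80.8 kN.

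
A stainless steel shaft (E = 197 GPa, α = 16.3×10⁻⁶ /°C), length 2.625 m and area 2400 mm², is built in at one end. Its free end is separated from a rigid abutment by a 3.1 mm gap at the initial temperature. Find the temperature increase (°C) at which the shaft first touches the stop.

ΔT ≈ 72.5 °C

The gap closes when αΔT L = 3.1 mm, since the shaft is still unstressed at that instant.
ΔT = 3.1 / (16.3×10⁻⁶ × 2625) = 72.45 °C.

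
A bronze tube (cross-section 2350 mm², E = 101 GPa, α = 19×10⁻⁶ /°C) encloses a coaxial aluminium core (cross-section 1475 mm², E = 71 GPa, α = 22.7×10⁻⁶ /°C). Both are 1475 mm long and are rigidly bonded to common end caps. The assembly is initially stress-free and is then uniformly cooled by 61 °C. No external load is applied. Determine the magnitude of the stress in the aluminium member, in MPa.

The aluminium has the larger α, so on cooling it would change length more than the bronze if both were free. The rigid plates force a common final length, so the aluminium is put into tension and the bronze into compression, with equal and opposite forces P (no external load).
Equating the net (thermal + elastic) strains gives |α₁ − α₂|·ΔT = P·[1/(A₁E₁) + 1/(A₂E₂)].
|α₁ − α₂|·ΔT = 3.7×10⁻⁶ × 61 = 0.0002257.
1/(A₁E₁) + 1/(A₂E₂) = 1/(2350×101×10³) + 1/(1475×71×10³) = 1.376×10⁻⁸ N⁻¹.
So P = 0.0002257 / 1.376×10⁻⁸ = 16.4 kN.
σ_{aluminium} = P/A₂ = 16400/1475 = 11.12 MPa, tensile.

σ ≈ 11.1 MPa (tensile)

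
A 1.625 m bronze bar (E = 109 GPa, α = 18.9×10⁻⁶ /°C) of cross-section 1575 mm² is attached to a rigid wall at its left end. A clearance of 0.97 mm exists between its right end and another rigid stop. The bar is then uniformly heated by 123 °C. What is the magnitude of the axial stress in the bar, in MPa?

σ ≈ 188 MPa (compressive)

If the wall were absent the bar would grow by αΔT L = 18.9×10⁻⁶ × 123 × 1625 = 3.778 mm.
After closing the 0.97 mm clearance, 3.778 − 0.97 = 2.808 mm of expansion remains to be suppressed by the wall.
So σ = E(δ_free − g)/L = 109×10³ × 2.808/1625 = 188.3 MPa.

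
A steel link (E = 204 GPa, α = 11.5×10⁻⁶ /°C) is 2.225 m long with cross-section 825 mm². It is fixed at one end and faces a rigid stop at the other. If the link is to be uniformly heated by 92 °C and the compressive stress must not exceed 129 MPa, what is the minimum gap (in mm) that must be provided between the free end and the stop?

Free expansion if unrestrained: δ_free = αΔT L = 11.5×10⁻⁶ × 92 × 2225 = 2.354 mm.
At the allowable stress the elastic shortening the wall may impose is σL/E = 129 × 2225 / (204×10³) = 1.407 mm.
So the gap has to take up the difference, g_min = δ_free − σL/E = 2.354 − 1.407 = 0.9471 mm.

g ≈ 0.947 mm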